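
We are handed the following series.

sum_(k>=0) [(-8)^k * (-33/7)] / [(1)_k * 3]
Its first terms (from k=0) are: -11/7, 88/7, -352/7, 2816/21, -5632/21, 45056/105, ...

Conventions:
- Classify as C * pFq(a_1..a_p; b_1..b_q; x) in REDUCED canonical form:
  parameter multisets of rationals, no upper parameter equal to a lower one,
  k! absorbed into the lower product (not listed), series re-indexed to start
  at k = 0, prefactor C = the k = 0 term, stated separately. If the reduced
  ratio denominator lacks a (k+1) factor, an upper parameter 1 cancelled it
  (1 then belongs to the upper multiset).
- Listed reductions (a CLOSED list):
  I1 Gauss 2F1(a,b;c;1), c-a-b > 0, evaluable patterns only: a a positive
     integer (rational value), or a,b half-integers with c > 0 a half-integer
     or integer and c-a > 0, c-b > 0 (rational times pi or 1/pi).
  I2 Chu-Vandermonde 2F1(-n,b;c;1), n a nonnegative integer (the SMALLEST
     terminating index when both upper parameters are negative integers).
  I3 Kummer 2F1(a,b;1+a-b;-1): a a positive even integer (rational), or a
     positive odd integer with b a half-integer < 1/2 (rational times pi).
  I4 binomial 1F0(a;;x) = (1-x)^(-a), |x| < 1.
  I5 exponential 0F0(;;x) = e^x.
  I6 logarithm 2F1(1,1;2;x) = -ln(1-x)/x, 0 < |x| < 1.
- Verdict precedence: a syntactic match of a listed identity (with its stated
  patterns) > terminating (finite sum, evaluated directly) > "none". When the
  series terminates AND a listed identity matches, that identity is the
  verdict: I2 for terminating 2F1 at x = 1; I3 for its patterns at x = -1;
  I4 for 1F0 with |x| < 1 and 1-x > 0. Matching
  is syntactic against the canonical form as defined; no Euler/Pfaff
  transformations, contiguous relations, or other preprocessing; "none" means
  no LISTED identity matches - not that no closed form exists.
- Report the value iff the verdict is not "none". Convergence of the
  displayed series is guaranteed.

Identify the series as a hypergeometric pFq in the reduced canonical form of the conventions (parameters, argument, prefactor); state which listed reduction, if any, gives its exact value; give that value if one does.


This is -11/7 * 0F0(-; -; -8) in reduced canonical form. Verdict: the exponential series (I5) fires (the 0F0 exponential series at x = -8). Exact value: (-11/7) * e^(-8).

The tell: from the first term -11/7: (1)_k (prefactor -11/7) is k! itself.
Consecutive-term ratio: r(k) = (-8) * 1 / [(k+1)] - rational in k, leading ratio (-8); with t_0 = -11/7, classification follows.


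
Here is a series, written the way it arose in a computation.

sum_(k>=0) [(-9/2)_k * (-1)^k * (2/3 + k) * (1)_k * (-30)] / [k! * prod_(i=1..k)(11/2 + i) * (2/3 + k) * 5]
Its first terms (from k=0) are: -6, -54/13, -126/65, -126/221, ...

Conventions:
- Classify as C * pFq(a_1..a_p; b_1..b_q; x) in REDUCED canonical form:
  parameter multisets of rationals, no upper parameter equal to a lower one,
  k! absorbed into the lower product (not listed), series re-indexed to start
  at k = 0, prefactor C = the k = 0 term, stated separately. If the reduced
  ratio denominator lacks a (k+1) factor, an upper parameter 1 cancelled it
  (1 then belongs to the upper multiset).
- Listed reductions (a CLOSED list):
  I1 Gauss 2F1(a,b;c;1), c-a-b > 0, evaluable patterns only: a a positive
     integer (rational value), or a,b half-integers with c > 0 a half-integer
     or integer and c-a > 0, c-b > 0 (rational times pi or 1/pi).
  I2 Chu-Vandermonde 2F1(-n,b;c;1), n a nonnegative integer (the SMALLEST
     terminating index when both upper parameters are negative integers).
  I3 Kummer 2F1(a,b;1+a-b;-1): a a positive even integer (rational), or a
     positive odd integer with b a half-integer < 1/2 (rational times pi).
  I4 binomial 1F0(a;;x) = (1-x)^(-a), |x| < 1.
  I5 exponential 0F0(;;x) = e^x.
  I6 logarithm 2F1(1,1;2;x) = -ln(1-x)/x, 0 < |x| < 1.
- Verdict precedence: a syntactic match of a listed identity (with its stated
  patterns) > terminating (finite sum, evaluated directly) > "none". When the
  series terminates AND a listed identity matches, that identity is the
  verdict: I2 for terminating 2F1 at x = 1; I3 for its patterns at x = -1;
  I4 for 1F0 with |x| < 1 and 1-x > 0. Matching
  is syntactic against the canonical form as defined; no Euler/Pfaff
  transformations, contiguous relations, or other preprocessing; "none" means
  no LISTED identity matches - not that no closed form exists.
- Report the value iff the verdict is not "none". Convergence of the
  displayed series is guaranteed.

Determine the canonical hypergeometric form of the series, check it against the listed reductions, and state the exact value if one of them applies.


The tell: t_0 being -6, the lower running product (C = -6) is a rising factorial.
Consecutive-term ratio: r(k) = (-1) * (k-9/2) (k+1) / [(k+13/2) (k+1)] - rational; roots negated = parameters, x = (-1), C = -6.

Canonical form: C = -6 times 2F1 with upper {-9/2, 1}, lower {13/2}, x = -1. Verdict: Kummer (I3) matches (x = -1; c = 13/2 equals 1+a-b for upper {-9/2, 1}: listed pattern). Value: (-2079/512) * pi.


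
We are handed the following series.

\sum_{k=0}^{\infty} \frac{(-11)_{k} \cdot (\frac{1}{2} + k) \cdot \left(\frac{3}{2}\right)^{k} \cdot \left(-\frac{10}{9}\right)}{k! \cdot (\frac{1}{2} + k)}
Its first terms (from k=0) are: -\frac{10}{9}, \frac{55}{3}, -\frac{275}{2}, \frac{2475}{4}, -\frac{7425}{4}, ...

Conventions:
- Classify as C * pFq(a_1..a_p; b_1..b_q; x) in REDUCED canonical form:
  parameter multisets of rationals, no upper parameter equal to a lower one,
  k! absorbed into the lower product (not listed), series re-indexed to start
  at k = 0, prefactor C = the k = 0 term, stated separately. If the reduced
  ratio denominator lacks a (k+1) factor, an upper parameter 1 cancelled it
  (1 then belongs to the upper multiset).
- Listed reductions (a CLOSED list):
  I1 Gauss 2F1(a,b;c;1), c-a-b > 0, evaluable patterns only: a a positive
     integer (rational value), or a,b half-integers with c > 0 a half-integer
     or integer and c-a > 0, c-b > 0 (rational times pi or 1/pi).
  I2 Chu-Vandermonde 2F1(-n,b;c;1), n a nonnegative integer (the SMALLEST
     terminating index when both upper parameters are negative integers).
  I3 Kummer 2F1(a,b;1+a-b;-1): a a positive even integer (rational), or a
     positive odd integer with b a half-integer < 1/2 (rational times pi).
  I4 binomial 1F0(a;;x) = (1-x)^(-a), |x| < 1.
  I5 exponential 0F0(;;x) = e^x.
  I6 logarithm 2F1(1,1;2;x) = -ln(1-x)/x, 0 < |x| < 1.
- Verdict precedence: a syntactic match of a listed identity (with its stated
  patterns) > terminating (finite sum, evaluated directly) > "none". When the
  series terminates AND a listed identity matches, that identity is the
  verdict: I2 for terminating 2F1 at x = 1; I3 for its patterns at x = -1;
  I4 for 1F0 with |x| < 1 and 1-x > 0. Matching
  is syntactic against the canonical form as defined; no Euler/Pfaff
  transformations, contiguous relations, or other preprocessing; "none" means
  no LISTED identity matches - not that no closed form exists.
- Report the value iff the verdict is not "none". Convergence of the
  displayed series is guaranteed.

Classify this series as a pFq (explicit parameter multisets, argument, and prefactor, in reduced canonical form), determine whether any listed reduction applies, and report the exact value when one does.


Canonical form: C = -\frac{10}{9} times 1F0 with upper {-11}, lower {-}, x = \frac{3}{2}. Verdict: terminating (-11 upstairs). 12 nonzero terms in all; added directly. Exact value: \frac{5}{9216}.

Key observation: t_0 = -\frac{10}{9} here, and striking the common factor k + 1/2 reduces the term (C = -10/9, x = 3/2).
Consecutive-term ratio: r(k) = \frac{3}{2} * (k-11) / [(k+1)] - rational in k, leading ratio \frac{3}{2}; with t_0 = -\frac{10}{9}, classification follows.


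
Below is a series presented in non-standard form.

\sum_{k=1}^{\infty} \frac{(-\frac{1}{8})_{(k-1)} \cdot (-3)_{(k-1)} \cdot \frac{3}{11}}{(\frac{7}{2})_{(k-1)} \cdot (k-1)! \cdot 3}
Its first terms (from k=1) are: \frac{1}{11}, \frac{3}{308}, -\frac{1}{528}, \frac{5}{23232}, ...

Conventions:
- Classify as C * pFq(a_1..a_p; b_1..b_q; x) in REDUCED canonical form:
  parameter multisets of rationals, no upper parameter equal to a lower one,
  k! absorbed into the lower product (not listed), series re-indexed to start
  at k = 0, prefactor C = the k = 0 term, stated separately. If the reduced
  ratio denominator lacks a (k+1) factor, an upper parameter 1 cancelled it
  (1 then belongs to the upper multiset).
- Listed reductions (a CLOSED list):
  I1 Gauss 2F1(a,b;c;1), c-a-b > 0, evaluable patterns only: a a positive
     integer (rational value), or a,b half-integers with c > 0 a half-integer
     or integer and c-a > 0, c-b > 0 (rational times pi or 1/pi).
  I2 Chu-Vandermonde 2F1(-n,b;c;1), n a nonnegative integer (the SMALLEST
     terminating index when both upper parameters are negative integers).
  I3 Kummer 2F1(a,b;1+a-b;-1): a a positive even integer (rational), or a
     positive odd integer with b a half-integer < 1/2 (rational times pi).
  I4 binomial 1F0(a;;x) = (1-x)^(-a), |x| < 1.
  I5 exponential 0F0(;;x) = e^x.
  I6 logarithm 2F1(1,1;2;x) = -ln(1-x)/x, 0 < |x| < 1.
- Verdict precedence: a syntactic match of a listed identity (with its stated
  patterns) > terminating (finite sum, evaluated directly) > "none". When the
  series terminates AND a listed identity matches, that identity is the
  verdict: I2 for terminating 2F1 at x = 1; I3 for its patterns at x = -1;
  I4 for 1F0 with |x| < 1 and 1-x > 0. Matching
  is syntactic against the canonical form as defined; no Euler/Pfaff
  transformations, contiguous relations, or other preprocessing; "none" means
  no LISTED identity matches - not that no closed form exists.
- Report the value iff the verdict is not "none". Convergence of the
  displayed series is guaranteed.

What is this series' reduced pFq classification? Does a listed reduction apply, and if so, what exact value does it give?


First insight: t_0 being \frac{1}{11}, the constant factors (C = 1/11) combine into one prefactor.
Consecutive-term ratio: r(k) = 1 * (k-3) (k-\frac{1}{8}) / [(k+\frac{7}{2}) (k+1)] - rational; roots negated = parameters, x = 1, C = \frac{1}{11}.

Canonical form: C = \frac{1}{11} times 2F1 with upper {-3, -\frac{1}{8}}, lower {\frac{7}{2}}, x = 1. Verdict: the Chu-Vandermonde identity I2 fires (terminating 2F1 at x = 1 with n = 3, b = -1/8, c = \frac{7}{2}). Hence: \frac{5365}{54208}.


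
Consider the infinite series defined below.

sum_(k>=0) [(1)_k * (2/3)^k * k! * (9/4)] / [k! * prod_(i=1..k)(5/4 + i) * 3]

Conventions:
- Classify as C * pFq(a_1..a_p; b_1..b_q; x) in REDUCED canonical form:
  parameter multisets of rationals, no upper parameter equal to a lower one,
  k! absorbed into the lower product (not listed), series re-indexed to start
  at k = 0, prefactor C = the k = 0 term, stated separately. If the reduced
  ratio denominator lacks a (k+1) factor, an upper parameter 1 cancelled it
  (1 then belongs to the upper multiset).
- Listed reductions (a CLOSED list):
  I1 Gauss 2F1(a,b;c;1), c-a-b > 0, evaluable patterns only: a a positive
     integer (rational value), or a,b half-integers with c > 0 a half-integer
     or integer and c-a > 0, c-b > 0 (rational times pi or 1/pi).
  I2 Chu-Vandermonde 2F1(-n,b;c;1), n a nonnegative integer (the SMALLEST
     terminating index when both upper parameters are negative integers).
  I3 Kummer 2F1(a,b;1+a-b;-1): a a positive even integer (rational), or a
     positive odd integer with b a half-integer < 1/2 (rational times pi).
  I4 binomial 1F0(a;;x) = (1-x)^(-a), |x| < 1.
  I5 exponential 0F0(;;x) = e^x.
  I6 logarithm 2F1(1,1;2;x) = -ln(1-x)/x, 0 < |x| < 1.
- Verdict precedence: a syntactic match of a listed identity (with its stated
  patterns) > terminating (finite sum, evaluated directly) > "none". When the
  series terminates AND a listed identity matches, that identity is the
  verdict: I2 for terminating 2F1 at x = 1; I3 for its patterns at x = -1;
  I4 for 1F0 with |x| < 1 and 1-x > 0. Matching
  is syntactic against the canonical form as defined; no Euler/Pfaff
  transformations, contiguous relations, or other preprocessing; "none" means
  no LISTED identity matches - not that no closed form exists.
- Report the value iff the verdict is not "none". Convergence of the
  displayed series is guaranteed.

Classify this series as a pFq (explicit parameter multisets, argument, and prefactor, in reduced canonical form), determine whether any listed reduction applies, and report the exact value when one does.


With C = 3/4: the canonical form is 2F1(1, 1; 9/4; 2/3). Verdict: none. A 2F1 with upper {1, 1} fits none of I1-I6 at x = 2/3; the sum runs forever.

Key observation: t_0 being 3/4, the lower running product (C = 3/4) is a rising factorial.
Term ratio: r(k) = (2/3) * (k+1) (k+1) / [(k+9/4) (k+1)] ; factor over Q: parameters, x = (2/3), and C = 3/4.


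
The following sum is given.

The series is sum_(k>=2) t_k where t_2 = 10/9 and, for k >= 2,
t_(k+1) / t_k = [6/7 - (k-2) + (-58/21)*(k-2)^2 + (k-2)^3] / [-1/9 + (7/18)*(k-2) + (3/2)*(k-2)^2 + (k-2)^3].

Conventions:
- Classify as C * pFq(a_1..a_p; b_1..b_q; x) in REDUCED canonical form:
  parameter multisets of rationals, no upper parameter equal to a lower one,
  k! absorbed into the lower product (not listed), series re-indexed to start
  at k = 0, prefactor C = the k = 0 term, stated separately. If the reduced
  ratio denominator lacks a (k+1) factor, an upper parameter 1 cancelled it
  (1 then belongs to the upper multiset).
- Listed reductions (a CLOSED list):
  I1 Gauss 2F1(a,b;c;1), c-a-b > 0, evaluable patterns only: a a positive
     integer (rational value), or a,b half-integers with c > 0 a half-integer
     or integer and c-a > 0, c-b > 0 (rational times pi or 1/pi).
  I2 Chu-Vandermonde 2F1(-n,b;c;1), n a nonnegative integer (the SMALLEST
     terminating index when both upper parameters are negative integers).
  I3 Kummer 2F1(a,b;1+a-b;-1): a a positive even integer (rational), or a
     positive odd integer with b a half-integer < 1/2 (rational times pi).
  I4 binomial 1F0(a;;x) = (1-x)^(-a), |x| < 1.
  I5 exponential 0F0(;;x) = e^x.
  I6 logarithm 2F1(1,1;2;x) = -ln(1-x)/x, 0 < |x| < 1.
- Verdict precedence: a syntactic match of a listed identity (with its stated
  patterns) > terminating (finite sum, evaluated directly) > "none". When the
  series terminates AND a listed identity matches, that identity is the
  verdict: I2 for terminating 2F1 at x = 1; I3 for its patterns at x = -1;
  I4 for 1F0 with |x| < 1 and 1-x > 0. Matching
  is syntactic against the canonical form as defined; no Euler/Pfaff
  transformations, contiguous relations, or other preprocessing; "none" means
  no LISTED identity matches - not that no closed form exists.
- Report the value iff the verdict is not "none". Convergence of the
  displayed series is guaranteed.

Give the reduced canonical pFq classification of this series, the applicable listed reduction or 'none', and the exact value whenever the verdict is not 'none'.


The series (x = 1) is 2F1: upper {-3, -3/7}, lower {-1/6}, prefactor 10/9. Verdict: the Chu-Vandermonde identity I2 fires (terminating 2F1 at x = 1 with n = 3, b = -3/7, c = -1/6). Exact value: -10070/3087.

The tell: t_0 = 10/9 here, and factor the ratio over Q (C = 10/9, x = 1): negated roots = parameters.
Step ratio: r(k) = 1 * (k-3) (k-3/7) / [(k-1/6) (k+1)] - rational in k, leading ratio 1; with t_0 = 10/9, classification follows.


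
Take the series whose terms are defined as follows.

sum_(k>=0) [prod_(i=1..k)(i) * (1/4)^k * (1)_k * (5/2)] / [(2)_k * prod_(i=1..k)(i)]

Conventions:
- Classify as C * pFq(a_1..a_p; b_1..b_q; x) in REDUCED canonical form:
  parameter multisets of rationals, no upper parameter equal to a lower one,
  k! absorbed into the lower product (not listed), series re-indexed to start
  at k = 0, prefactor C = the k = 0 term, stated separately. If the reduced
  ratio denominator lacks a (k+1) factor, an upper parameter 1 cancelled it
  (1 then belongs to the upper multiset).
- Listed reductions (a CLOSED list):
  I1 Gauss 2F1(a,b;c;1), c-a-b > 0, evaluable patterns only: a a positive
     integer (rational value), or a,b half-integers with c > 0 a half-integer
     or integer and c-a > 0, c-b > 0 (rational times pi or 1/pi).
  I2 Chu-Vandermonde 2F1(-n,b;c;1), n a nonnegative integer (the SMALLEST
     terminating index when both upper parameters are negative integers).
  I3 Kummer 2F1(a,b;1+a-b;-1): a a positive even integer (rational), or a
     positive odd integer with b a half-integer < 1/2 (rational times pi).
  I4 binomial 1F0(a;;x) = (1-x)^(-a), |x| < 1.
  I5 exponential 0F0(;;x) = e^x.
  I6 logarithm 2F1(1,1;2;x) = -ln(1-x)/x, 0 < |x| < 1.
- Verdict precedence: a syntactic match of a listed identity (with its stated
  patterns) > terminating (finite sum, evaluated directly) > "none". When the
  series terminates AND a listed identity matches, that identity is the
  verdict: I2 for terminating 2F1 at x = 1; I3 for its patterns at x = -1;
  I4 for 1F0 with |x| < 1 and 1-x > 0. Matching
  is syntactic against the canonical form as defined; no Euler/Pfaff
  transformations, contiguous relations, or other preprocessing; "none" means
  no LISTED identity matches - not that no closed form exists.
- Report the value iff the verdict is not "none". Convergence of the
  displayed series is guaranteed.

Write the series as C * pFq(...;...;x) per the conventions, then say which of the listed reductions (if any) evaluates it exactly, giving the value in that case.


Reduced: x = 1/4, 2F1, upper = {1, 1}, lower = {2}, C = 5/2. Verdict at x = 1/4: logarithm (I6) matches (the logarithm: parameters (1,1;2), x = 1/4). Exact value: (-10) * ln(3/4).

Structural cue: t_0 being 5/2, the running product (prefactor 5/2) telescopes to a rising factorial.
Consecutive-term ratio: r(k) = (1/4) * (k+1) (k+1) / [(k+2) (k+1)] - rational in k. x = (1/4); t_0 = 5/2; negate the roots.


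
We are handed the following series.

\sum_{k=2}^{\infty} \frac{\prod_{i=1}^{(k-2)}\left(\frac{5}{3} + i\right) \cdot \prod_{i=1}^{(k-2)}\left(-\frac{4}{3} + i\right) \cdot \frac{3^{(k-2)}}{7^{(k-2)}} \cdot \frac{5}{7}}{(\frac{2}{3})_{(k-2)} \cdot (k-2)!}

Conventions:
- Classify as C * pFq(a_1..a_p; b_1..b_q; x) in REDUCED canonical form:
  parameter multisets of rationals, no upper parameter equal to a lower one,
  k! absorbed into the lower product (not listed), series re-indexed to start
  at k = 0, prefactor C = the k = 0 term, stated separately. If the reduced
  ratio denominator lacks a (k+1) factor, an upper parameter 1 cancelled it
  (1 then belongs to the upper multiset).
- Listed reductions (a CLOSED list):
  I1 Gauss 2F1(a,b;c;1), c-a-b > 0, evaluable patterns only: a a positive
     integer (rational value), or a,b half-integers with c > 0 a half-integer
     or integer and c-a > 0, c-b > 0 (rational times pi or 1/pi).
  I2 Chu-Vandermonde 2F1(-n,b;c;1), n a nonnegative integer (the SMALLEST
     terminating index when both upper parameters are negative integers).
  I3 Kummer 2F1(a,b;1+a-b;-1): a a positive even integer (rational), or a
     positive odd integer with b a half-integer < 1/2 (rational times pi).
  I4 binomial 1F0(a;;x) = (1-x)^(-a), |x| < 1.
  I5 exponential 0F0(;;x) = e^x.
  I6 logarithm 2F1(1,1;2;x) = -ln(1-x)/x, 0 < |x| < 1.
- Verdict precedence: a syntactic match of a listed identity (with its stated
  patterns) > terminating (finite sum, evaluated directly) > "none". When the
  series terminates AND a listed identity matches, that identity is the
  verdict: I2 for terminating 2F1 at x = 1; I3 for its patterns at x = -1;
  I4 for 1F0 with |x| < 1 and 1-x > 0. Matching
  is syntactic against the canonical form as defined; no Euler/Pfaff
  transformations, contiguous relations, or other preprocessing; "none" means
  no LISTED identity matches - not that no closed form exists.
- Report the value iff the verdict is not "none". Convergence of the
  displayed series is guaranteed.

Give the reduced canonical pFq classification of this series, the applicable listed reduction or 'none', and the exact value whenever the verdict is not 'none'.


At argument \frac{3}{7}: a 2F1 with upper {-\frac{1}{3}, \frac{8}{3}}, lower {\frac{2}{3}}, scaled by C = \frac{5}{7}. Verdict: none. Every listed pattern misses the 2F1 form at \frac{3}{7}, upper {-\frac{1}{3}, \frac{8}{3}}.

The tell: t_0 = \frac{5}{7} here, and the two geometric factors (C = 5/7) combine into one argument.
Ratio: r(k) = \frac{3}{7} * (k-\frac{1}{3}) (k+\frac{8}{3}) / [(k+\frac{2}{3}) (k+1)] - rational in k. x = \frac{3}{7}; t_0 = \frac{5}{7}; negate the roots.


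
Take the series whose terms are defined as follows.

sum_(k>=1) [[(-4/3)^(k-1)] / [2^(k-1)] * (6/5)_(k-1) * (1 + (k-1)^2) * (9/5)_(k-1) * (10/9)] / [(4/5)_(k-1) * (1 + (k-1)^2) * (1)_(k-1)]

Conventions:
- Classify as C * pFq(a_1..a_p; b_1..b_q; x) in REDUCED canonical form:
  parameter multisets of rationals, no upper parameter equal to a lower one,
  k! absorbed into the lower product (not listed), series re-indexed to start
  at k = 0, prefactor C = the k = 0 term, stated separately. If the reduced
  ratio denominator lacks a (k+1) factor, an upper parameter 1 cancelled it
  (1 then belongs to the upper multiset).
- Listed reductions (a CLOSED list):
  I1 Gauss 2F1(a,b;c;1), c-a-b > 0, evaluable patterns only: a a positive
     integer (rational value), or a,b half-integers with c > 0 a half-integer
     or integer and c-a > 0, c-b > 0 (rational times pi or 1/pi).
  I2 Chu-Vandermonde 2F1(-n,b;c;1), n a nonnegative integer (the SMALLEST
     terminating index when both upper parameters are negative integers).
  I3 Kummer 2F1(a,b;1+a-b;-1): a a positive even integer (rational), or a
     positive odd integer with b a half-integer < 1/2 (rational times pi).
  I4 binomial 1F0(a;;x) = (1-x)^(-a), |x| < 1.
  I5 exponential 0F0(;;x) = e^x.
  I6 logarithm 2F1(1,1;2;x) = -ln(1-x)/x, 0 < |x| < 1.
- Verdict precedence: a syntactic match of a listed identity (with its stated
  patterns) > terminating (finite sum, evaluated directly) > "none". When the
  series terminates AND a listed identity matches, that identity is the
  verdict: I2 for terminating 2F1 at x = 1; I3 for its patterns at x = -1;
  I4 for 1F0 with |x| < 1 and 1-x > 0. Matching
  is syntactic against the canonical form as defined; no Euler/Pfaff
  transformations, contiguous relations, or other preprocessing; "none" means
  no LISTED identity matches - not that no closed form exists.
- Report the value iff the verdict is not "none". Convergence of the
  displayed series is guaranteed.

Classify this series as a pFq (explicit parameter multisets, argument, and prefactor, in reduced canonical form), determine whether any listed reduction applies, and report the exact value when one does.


Classification (C = 10/9): 2F1 with upper {6/5, 9/5}, lower {4/5}, argument x = -2/3. Verdict: none - this 2F1 at x = -2/3 matches no listed pattern, and upper {6/5, 9/5} holds no stopper.

Key observation: x = (-2/3) and (1)_k (C = 10/9) is k! itself.
Ratio: r(k) = (-2/3) * (k+6/5) (k+9/5) / [(k+4/5) (k+1)] ; factor over Q: parameters, x = (-2/3), and C = 10/9.


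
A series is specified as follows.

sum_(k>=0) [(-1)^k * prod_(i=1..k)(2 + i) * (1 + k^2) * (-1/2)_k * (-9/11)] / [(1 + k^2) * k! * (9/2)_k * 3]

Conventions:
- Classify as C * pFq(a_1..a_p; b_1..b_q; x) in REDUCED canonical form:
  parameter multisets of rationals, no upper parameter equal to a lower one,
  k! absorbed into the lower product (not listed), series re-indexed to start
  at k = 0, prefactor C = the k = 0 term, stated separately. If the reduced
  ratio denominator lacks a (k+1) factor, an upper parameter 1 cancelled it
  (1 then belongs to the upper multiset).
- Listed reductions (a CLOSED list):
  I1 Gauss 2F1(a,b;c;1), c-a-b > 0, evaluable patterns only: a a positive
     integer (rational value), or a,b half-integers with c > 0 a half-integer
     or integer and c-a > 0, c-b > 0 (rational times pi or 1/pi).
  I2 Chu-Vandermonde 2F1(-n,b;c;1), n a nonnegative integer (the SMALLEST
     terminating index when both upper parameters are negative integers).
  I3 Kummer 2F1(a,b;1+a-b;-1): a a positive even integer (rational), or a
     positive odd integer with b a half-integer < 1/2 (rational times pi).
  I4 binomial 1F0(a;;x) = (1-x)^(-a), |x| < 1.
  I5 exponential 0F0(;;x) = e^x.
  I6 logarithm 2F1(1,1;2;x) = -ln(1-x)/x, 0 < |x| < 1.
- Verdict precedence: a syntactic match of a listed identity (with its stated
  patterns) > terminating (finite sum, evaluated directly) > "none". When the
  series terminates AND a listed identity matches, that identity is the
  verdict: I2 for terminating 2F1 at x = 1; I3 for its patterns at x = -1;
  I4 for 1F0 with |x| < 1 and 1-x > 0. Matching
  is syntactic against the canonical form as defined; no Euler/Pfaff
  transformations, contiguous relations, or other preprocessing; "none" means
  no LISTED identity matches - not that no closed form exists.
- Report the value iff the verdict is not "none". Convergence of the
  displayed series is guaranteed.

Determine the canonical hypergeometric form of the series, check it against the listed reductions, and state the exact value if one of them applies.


First insight: x = (-1) and the running product (C = -3/11) telescopes to a rising factorial.
Step ratio: r(k) = (-1) * (k-1/2) (k+3) / [(k+9/2) (k+1)] - rational; roots negated = parameters, x = (-1), C = -3/11.

Prefactor -3/11, argument -1: 2F1 with upper {-1/2, 3} over lower {9/2}. Verdict: Kummer (I3) fires (x = -1; c = 9/2 equals 1+a-b for upper {-1/2, 3}: listed pattern). Sum: (-315/2816) * pi.


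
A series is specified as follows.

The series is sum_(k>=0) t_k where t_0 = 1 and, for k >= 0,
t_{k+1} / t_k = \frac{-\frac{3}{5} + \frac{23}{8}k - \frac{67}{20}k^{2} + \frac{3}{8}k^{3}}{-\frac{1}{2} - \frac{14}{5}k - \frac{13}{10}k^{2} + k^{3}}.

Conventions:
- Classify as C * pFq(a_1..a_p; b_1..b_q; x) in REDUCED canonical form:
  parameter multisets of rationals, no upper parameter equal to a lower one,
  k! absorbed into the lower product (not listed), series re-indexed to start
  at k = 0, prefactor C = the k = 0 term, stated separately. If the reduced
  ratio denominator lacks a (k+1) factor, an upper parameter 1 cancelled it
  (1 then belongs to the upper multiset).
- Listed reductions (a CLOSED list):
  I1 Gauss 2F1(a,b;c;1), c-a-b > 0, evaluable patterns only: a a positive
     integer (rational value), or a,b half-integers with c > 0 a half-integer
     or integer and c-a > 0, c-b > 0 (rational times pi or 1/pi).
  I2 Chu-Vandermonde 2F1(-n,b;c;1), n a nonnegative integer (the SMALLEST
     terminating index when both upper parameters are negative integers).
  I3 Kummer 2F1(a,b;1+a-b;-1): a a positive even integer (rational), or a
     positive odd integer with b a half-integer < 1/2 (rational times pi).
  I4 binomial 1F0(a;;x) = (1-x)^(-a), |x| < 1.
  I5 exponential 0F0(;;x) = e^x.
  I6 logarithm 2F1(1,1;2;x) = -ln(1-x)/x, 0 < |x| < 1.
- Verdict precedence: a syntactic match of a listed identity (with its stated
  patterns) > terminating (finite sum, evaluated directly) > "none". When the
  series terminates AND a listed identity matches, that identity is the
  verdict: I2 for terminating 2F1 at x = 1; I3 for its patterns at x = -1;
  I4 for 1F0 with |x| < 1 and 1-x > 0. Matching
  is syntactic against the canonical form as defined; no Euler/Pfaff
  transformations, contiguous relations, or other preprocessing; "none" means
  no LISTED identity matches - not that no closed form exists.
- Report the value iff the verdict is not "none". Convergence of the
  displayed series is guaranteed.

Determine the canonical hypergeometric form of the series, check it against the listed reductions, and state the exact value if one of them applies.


This is 1 * 3F2(-8, -\frac{3}{5}, -\frac{1}{3}; -\frac{5}{2}, \frac{1}{5}; \frac{3}{8}) in reduced canonical form. Verdict: terminating - no listed pattern fits, but -8 in the upper list cuts the series at k = 8; direct evaluation. Sum: \frac{185124257}{76602240}.

Key step: t_0 being 1, factor the ratio over Q (C = 1): negated roots = parameters.
Term ratio: r(k) = \frac{3}{8} * (k-8) (k-\frac{3}{5}) (k-\frac{1}{3}) / [(k-\frac{5}{2}) (k+\frac{1}{5}) (k+1)] - rational; roots negated = parameters, x = \frac{3}{8}, C = 1.


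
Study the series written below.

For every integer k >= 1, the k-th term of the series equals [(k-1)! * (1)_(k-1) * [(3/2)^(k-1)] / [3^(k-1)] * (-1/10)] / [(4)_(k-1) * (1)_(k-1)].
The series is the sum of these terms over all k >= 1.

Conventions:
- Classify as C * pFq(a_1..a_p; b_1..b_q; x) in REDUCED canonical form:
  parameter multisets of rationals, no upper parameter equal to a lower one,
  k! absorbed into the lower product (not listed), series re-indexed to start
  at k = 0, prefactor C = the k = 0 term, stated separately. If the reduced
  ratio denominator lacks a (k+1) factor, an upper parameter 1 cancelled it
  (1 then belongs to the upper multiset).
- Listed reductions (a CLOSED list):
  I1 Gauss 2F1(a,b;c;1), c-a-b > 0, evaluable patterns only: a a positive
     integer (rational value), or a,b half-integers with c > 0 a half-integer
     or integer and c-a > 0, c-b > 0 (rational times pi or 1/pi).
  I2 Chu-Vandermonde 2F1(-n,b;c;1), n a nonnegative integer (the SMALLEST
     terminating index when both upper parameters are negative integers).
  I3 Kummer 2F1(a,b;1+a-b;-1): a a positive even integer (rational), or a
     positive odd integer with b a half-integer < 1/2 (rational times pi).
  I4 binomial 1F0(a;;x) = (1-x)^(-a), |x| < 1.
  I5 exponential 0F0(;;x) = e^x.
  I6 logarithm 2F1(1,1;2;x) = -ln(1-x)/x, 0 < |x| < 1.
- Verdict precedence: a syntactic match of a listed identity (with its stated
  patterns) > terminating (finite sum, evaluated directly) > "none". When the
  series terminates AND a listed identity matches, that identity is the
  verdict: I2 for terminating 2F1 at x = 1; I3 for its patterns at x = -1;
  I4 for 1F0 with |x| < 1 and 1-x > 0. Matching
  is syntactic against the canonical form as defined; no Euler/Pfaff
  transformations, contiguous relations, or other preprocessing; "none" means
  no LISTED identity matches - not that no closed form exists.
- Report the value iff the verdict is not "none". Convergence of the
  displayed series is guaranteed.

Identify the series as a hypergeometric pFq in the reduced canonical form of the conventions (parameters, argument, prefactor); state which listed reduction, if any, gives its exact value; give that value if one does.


Canonical form: C = -1/10 times 2F1 with upper {1, 1}, lower {4}, x = 1/2. Verdict: none (x = 1/2): each listed identity misses the multisets {1, 1} ; {4}.

Key step: t_0 = -1/10 here, and the two k-th powers (C = -1/10) combine into one argument.
Adjacent-term ratio: r(k) = (1/2) * (k+1) (k+1) / [(k+4) (k+1)] ; factor over Q: parameters, x = (1/2), and C = -1/10.


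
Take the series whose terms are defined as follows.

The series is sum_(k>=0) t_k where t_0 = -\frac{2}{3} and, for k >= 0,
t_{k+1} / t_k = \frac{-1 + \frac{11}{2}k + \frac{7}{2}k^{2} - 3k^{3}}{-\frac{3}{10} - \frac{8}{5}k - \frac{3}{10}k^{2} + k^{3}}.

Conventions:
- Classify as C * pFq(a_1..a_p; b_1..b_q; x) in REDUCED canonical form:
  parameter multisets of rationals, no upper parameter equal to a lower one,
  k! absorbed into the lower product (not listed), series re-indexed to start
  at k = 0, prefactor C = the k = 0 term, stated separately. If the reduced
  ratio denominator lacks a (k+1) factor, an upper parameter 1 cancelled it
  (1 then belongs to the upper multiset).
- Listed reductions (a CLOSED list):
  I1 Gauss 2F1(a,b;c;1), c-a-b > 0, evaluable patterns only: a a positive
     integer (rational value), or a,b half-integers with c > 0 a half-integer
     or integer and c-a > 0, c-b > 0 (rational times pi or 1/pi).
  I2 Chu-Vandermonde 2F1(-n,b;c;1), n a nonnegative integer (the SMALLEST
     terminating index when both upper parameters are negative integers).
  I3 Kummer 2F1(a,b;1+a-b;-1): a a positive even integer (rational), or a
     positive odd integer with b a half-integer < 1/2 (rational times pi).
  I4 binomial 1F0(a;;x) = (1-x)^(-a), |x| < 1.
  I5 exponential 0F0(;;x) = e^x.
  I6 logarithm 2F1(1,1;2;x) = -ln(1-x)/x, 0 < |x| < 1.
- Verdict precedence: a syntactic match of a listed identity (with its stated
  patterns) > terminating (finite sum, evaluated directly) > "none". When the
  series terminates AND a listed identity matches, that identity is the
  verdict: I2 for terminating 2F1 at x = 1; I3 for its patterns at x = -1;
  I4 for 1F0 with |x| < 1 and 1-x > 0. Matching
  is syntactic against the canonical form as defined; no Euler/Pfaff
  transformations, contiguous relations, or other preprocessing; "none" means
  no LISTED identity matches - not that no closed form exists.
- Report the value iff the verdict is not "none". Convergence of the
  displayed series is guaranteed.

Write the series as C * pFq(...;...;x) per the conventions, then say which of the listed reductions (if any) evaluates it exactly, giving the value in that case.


x = -3 here; the reduced form reads 3F2, upper {-2, -\frac{1}{6}, 1}, lower {-\frac{3}{2}, \frac{1}{5}}, C = -\frac{2}{3}. Verdict: terminating - upper parameter -2 makes this a finite sum (last index 2), evaluated exactly. Sum: \frac{172}{27}.

Key observation: t_0 being -\frac{2}{3}, the expanded ratio factors over Q; C = -2/3, x = -3, roots give parameters.
Consecutive-term ratio: r(k) = -3 * (k-2) (k-\frac{1}{6}) (k+1) / [(k-\frac{3}{2}) (k+\frac{1}{5}) (k+1)] ; factor over Q: parameters, x = -3, and C = -\frac{2}{3}.


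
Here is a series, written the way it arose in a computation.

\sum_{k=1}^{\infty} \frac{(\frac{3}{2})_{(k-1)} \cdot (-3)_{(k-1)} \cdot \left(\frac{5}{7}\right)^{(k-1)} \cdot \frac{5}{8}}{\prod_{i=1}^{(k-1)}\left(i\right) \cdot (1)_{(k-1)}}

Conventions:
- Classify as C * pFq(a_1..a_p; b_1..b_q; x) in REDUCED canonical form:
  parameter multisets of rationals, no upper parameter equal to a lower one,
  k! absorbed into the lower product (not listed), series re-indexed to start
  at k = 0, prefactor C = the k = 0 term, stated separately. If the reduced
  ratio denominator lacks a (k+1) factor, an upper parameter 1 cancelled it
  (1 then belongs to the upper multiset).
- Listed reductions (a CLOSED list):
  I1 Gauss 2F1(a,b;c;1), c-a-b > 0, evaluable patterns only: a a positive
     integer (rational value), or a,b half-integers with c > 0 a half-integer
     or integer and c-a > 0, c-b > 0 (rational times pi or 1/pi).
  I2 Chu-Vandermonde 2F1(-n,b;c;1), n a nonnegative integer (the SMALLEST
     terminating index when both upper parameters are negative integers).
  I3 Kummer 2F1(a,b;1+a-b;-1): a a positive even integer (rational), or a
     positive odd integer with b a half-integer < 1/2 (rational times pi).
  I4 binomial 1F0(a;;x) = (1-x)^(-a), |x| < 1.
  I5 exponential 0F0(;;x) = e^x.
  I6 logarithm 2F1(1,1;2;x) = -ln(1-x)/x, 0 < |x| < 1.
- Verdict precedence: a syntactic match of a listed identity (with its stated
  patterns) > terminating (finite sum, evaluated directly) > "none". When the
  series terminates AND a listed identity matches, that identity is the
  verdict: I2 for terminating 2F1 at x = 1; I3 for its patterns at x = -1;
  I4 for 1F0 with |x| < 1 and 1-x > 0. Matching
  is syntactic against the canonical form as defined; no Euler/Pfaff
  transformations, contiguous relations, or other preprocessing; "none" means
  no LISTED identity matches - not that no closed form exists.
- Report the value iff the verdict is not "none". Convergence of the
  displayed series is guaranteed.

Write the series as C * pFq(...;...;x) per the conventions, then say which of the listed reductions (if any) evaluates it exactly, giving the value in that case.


Prefactor \frac{5}{8}, argument \frac{5}{7}: 2F1 with upper {-3, \frac{3}{2}} over lower {1}. Verdict: terminating - upper -3 stops the sum at k = 3; the 4 terms are added exactly. Its exact value is -\frac{555}{6272}.

Key observation: x = \frac{5}{7} and the product of the first k integers (C = 5/8, x = 5/7) is k!.
Adjacent-term ratio: r(k) = \frac{5}{7} * (k-3) (k+\frac{3}{2}) / [(k+1) (k+1)] - rational; roots negated = parameters, x = \frac{5}{7}, C = \frac{5}{8}.


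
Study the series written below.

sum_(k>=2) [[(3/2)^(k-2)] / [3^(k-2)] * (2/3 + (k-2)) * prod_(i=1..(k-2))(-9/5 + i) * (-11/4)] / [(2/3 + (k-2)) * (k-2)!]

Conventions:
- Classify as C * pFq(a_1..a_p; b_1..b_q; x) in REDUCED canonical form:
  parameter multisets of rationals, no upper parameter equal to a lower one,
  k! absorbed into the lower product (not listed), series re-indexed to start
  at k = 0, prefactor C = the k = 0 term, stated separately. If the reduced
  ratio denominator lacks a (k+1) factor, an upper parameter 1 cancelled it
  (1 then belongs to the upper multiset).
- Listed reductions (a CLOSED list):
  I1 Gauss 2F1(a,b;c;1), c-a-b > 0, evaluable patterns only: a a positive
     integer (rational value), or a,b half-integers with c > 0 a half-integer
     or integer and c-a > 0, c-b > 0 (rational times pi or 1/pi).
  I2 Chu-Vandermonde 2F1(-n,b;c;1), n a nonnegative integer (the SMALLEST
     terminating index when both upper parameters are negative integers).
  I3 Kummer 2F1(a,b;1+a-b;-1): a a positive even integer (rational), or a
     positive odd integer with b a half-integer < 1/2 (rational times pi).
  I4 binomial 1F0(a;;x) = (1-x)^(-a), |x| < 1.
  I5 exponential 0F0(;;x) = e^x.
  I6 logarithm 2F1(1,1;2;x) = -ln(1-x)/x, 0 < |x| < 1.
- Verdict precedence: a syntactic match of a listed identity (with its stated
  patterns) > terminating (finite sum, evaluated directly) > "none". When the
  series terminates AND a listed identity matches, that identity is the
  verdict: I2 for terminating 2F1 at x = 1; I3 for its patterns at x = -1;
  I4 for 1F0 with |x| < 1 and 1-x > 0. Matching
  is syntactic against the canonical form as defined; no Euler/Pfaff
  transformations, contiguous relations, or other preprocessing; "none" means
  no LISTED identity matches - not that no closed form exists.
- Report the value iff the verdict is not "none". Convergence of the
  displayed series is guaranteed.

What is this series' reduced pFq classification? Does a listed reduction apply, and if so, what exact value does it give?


Canonical form: C = -11/4 times 1F0 with upper {-4/5}, lower {-}, x = 1/2. Verdict: this is the I4 binomial reduction (the 1F0 binomial series: exponent 4/5, x = 1/2). Value: (-11/4) * (1/2)^(4/5).

Structural cue: x = (1/2) and the running product (prefactor -11/4) telescopes to a rising factorial.
Ratio: r(k) = (1/2) * (k-4/5) / [(k+1)] ; factor over Q: parameters, x = (1/2), and C = -11/4.


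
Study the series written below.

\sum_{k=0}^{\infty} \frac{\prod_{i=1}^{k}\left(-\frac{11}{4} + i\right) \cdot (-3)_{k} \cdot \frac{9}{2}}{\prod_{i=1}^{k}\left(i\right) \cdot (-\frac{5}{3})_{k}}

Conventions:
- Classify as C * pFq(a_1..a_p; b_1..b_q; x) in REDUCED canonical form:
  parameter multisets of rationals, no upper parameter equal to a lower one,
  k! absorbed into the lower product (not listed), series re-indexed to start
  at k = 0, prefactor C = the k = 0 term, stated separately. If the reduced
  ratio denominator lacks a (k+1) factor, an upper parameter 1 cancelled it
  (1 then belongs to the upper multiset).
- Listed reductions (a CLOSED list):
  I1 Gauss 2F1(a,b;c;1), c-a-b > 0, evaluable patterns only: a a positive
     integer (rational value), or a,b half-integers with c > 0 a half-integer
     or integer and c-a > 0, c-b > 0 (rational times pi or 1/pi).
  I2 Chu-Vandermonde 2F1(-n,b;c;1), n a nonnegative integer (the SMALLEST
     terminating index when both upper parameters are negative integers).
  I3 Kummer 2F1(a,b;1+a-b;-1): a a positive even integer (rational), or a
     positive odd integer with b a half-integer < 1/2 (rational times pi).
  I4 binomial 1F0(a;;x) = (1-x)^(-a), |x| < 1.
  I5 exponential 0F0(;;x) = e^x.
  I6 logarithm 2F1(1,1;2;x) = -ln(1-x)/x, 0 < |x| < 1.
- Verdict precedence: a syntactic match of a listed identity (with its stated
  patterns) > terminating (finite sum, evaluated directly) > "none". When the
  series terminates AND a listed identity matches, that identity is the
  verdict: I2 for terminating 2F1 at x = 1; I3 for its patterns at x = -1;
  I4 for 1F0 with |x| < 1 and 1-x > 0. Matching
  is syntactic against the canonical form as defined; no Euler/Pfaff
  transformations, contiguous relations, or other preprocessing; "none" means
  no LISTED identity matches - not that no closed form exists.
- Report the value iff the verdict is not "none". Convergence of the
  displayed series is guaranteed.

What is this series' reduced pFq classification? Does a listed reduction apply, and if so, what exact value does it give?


The tell: from the first term \frac{9}{2}: the product of the first k integers (prefactor 9/2) is k!.
Consecutive-term ratio: r(k) = 1 * (k-3) (k-\frac{7}{4}) / [(k-\frac{5}{3}) (k+1)] - poly over poly, x = 1 from leading terms; C = \frac{9}{2} at k = 0.

The series (x = 1) is 2F1: upper {-3, -\frac{7}{4}}, lower {-\frac{5}{3}}, prefactor \frac{9}{2}. Verdict: Chu-Vandermonde (I2) fires (terminating 2F1 at x = 1 with n = 3, b = -7/4, c = -\frac{5}{3}). Hence: \frac{585}{256}.
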